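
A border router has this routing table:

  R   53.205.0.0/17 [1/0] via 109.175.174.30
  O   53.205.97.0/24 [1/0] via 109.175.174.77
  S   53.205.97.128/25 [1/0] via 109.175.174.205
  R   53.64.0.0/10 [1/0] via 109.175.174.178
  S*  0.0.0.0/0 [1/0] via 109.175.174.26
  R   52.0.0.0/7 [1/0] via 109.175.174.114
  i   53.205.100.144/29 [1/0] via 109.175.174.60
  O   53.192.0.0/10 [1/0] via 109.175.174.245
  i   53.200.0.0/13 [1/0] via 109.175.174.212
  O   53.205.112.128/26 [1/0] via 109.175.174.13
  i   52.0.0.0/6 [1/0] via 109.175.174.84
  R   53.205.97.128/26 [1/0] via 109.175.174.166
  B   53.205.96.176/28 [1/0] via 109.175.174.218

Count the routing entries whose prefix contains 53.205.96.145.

Prefixes containing 53.205.96.145:
  0.0.0.0/0 (default, matches everything)
  52.0.0.0/6 (52.0.0.0 - 55.255.255.255)
  52.0.0.0/7 (52.0.0.0 - 53.255.255.255)
  53.192.0.0/10 (53.192.0.0 - 53.255.255.255)
  53.200.0.0/13 (53.200.0.0 - 53.207.255.255)
  53.205.0.0/17 (53.205.0.0 - 53.205.127.255)
Total matching entries: 6.

6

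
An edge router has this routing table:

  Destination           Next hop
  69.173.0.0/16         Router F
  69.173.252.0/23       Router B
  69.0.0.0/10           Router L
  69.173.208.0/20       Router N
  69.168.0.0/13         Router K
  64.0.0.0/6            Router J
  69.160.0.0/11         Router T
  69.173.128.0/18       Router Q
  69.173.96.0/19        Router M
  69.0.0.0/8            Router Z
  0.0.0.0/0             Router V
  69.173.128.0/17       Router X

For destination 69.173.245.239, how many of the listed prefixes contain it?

Prefixes containing 69.173.245.239:
  0.0.0.0/0 (default, matches everything)
  69.0.0.0/8 (69.0.0.0 - 69.255.255.255)
  69.160.0.0/11 (69.160.0.0 - 69.191.255.255)
  69.168.0.0/13 (69.168.0.0 - 69.175.255.255)
  69.173.0.0/16 (69.173.0.0 - 69.173.255.255)
  69.173.128.0/17 (69.173.128.0 - 69.173.255.255)
Total matching entries: 6.

6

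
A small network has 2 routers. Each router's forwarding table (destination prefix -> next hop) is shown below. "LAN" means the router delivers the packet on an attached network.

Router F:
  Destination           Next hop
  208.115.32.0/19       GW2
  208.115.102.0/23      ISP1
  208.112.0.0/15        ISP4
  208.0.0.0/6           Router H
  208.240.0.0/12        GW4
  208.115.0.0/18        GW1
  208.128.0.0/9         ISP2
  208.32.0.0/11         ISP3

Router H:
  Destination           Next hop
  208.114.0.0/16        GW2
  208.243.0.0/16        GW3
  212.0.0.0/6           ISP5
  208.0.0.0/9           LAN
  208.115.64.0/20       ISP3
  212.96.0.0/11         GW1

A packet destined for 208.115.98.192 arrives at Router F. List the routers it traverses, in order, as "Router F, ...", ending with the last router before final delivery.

Router F, Router H

At Router F: longest match for 208.115.98.192 is 208.0.0.0/6 -> Router H
At Router H: longest match for 208.115.98.192 is 208.0.0.0/9 -> LAN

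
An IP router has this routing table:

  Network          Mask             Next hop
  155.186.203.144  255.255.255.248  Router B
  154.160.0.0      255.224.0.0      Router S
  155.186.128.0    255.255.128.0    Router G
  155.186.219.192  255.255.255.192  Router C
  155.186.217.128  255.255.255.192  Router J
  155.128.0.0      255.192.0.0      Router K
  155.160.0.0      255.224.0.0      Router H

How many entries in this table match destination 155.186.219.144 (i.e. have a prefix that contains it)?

3

Prefixes containing 155.186.219.144:
  155.128.0.0/10 (155.128.0.0 - 155.191.255.255)
  155.160.0.0/11 (155.160.0.0 - 155.191.255.255)
  155.186.128.0/17 (155.186.128.0 - 155.186.255.255)
Total matching entries: 3.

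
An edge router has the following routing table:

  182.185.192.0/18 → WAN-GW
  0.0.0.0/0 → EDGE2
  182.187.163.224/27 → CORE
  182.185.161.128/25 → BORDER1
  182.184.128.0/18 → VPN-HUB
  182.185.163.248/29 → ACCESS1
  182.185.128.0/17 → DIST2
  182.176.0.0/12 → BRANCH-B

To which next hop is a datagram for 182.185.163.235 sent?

Routes whose prefix contains 182.185.163.235:
  0.0.0.0/0 (default, matches everything) -> EDGE2
  182.176.0.0/12 (182.176.0.0 - 182.191.255.255) -> BRANCH-B
  182.185.128.0/17 (182.185.128.0 - 182.185.255.255) -> DIST2
More-specific entries that do NOT match:
  182.185.163.248/29 (182.185.163.248 - 182.185.163.255) does not contain 182.185.163.235
  182.187.163.224/27 (182.187.163.224 - 182.187.163.255) does not contain 182.185.163.235
  182.185.161.128/25 (182.185.161.128 - 182.185.161.255) does not contain 182.185.163.235
  182.185.192.0/18 (182.185.192.0 - 182.185.255.255) does not contain 182.185.163.235
  182.184.128.0/18 (182.184.128.0 - 182.184.191.255) does not contain 182.185.163.235
Longest matching prefix is /17 -> next hop DIST2.

DIST2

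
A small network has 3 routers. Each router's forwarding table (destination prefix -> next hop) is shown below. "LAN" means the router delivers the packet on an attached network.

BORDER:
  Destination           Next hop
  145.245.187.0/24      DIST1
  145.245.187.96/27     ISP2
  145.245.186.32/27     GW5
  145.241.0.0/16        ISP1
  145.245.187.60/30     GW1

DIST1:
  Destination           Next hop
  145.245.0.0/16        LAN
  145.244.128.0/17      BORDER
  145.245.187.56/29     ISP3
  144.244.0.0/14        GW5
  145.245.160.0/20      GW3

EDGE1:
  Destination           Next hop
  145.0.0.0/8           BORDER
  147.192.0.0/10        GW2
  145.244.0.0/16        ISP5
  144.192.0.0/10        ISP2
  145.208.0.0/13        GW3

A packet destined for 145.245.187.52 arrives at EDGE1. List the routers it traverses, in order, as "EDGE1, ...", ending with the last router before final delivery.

EDGE1, BORDER, DIST1

At EDGE1: longest match for 145.245.187.52 is 145.0.0.0/8 -> BORDER
At BORDER: longest match for 145.245.187.52 is 145.245.187.0/24 -> DIST1
At DIST1: longest match for 145.245.187.52 is 145.245.0.0/16 -> LAN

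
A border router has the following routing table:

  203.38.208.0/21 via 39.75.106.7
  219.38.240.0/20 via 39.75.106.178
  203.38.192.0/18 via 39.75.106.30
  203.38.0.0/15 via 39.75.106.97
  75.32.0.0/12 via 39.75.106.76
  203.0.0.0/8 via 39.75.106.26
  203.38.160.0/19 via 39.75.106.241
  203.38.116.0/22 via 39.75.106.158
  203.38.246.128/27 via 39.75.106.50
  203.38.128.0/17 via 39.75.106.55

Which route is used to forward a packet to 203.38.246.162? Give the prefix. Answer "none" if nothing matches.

203.38.192.0/18

Entries matching 203.38.246.162:
  203.0.0.0/8 (203.0.0.0 - 203.255.255.255)
  203.38.0.0/15 (203.38.0.0 - 203.39.255.255)
  203.38.128.0/17 (203.38.128.0 - 203.38.255.255)
  203.38.192.0/18 (203.38.192.0 - 203.38.255.255)
Most specific is 203.38.192.0/18.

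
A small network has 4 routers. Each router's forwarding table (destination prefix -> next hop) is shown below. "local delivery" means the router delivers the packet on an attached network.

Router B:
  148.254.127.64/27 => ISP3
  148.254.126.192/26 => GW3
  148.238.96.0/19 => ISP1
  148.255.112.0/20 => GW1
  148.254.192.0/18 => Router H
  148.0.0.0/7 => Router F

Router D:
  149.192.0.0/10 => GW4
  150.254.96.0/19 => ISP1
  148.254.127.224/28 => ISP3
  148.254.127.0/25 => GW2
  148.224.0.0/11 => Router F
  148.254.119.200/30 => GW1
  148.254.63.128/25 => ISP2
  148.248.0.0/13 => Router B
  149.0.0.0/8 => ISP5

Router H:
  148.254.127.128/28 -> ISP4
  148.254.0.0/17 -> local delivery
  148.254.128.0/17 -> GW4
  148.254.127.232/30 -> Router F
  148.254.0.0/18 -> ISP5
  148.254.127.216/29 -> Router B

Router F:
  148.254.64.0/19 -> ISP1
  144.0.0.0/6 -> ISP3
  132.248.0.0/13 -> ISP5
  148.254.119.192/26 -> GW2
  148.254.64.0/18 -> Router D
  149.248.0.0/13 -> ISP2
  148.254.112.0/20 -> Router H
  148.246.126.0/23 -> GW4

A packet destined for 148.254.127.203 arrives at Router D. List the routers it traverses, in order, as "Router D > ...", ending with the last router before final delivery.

Router D > Router B > Router F > Router H

At Router D: longest match for 148.254.127.203 is 148.248.0.0/13 -> Router B
At Router B: longest match for 148.254.127.203 is 148.0.0.0/7 -> Router F
At Router F: longest match for 148.254.127.203 is 148.254.112.0/20 -> Router H
At Router H: longest match for 148.254.127.203 is 148.254.0.0/17 -> local delivery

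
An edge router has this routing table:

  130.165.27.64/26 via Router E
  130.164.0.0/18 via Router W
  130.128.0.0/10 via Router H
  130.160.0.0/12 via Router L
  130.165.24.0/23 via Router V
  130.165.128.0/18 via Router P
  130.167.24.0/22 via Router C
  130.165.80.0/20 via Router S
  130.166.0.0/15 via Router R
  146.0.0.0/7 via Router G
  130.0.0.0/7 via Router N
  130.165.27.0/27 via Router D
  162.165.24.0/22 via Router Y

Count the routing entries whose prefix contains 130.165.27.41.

3

Prefixes containing 130.165.27.41:
  130.0.0.0/7 (130.0.0.0 - 131.255.255.255)
  130.128.0.0/10 (130.128.0.0 - 130.191.255.255)
  130.160.0.0/12 (130.160.0.0 - 130.175.255.255)
Total matching entries: 3.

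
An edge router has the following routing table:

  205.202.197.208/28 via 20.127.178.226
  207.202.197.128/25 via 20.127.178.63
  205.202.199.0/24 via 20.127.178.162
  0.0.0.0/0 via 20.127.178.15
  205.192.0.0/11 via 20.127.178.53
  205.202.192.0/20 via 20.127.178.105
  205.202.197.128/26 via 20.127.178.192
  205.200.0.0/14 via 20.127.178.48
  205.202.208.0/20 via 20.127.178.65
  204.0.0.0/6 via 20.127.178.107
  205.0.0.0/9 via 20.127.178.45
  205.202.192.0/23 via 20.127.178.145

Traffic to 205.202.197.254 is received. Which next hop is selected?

Routes whose prefix contains 205.202.197.254:
  0.0.0.0/0 (default, matches everything) -> 20.127.178.15
  204.0.0.0/6 (204.0.0.0 - 207.255.255.255) -> 20.127.178.107
  205.192.0.0/11 (205.192.0.0 - 205.223.255.255) -> 20.127.178.53
  205.200.0.0/14 (205.200.0.0 - 205.203.255.255) -> 20.127.178.48
  205.202.192.0/20 (205.202.192.0 - 205.202.207.255) -> 20.127.178.105
More-specific entries that do NOT match:
  205.202.197.208/28 (205.202.197.208 - 205.202.197.223) does not contain 205.202.197.254
  205.202.197.128/26 (205.202.197.128 - 205.202.197.191) does not contain 205.202.197.254
  207.202.197.128/25 (207.202.197.128 - 207.202.197.255) does not contain 205.202.197.254
  205.202.199.0/24 (205.202.199.0 - 205.202.199.255) does not contain 205.202.197.254
  205.202.192.0/23 (205.202.192.0 - 205.202.193.255) does not contain 205.202.197.254
Longest matching prefix is /20 -> next hop 20.127.178.105.

20.127.178.105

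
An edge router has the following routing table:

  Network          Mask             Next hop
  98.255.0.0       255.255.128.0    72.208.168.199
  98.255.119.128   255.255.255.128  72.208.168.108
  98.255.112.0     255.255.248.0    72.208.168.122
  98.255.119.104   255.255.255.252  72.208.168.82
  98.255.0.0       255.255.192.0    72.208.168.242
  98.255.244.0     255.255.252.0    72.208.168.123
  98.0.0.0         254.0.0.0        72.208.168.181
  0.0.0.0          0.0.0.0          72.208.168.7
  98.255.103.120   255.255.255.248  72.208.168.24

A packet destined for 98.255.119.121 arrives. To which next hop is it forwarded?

72.208.168.122

Routes whose prefix contains 98.255.119.121:
  0.0.0.0/0 (default, matches everything) -> 72.208.168.7
  98.0.0.0/7 (98.0.0.0 - 99.255.255.255) -> 72.208.168.181
  98.255.0.0/17 (98.255.0.0 - 98.255.127.255) -> 72.208.168.199
  98.255.112.0/21 (98.255.112.0 - 98.255.119.255) -> 72.208.168.122
More-specific entries that do NOT match:
  98.255.119.104/30 (98.255.119.104 - 98.255.119.107) does not contain 98.255.119.121
  98.255.103.120/29 (98.255.103.120 - 98.255.103.127) does not contain 98.255.119.121
  98.255.119.128/25 (98.255.119.128 - 98.255.119.255) does not contain 98.255.119.121
  98.255.244.0/22 (98.255.244.0 - 98.255.247.255) does not contain 98.255.119.121
Longest matching prefix is /21 -> next hop 72.208.168.122.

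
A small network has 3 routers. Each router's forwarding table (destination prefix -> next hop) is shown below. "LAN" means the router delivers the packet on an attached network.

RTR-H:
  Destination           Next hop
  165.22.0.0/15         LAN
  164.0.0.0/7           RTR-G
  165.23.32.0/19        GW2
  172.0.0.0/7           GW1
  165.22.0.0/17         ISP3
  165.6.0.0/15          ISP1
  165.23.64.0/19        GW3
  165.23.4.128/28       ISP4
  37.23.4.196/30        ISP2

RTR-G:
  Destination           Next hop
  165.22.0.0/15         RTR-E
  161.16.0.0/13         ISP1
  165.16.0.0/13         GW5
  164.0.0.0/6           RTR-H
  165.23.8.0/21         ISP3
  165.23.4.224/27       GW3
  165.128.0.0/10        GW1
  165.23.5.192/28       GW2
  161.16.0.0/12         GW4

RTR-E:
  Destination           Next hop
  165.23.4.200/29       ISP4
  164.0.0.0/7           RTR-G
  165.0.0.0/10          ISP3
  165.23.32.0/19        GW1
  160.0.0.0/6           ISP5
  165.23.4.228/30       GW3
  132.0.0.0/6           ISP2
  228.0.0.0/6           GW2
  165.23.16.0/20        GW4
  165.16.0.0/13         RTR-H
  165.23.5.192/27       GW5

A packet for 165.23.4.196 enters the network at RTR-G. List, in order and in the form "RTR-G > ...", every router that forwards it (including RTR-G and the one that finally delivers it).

At RTR-G: longest match for 165.23.4.196 is 165.22.0.0/15 -> RTR-E
At RTR-E: longest match for 165.23.4.196 is 165.16.0.0/13 -> RTR-H
At RTR-H: longest match for 165.23.4.196 is 165.22.0.0/15 -> LAN

RTR-G > RTR-E > RTR-H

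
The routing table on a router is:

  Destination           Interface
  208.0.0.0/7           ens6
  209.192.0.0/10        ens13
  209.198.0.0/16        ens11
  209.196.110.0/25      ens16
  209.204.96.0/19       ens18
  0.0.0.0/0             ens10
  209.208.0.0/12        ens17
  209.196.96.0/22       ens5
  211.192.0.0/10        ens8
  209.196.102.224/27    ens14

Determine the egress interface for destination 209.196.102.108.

Routes whose prefix contains 209.196.102.108:
  0.0.0.0/0 (default, matches everything) -> ens10
  208.0.0.0/7 (208.0.0.0 - 209.255.255.255) -> ens6
  209.192.0.0/10 (209.192.0.0 - 209.255.255.255) -> ens13
More-specific entries that do NOT match:
  209.196.102.224/27 (209.196.102.224 - 209.196.102.255) does not contain 209.196.102.108
  209.196.110.0/25 (209.196.110.0 - 209.196.110.127) does not contain 209.196.102.108
  209.196.96.0/22 (209.196.96.0 - 209.196.99.255) does not contain 209.196.102.108
  209.204.96.0/19 (209.204.96.0 - 209.204.127.255) does not contain 209.196.102.108
  209.198.0.0/16 (209.198.0.0 - 209.198.255.255) does not contain 209.196.102.108
  209.208.0.0/12 (209.208.0.0 - 209.223.255.255) does not contain 209.196.102.108
Longest matching prefix is /10 -> interface ens13.

ens13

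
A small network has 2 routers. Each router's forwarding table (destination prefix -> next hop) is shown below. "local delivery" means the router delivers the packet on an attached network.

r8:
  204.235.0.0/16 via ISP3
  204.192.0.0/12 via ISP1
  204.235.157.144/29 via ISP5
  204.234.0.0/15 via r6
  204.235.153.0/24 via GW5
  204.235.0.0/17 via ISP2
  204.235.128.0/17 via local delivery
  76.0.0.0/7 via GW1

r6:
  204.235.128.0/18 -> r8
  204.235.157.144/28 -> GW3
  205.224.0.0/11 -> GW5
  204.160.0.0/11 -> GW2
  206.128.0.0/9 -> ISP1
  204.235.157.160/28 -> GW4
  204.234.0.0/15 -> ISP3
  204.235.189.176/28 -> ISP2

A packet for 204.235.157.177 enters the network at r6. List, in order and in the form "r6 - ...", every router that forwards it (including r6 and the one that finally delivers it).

At r6: longest match for 204.235.157.177 is 204.235.128.0/18 -> r8
At r8: longest match for 204.235.157.177 is 204.235.128.0/17 -> local delivery

r6 - r8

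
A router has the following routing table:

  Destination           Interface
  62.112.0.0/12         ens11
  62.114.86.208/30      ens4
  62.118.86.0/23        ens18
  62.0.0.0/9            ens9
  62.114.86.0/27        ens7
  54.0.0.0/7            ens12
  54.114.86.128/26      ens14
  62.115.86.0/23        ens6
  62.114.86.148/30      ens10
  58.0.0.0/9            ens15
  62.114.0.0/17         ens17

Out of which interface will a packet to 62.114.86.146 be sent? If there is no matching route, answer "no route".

Routes whose prefix contains 62.114.86.146:
  62.0.0.0/9 (62.0.0.0 - 62.127.255.255) -> ens9
  62.112.0.0/12 (62.112.0.0 - 62.127.255.255) -> ens11
  62.114.0.0/17 (62.114.0.0 - 62.114.127.255) -> ens17
More-specific entries that do NOT match:
  62.114.86.208/30 (62.114.86.208 - 62.114.86.211) does not contain 62.114.86.146
  62.114.86.148/30 (62.114.86.148 - 62.114.86.151) does not contain 62.114.86.146
  62.114.86.0/27 (62.114.86.0 - 62.114.86.31) does not contain 62.114.86.146
  54.114.86.128/26 (54.114.86.128 - 54.114.86.191) does not contain 62.114.86.146
  62.118.86.0/23 (62.118.86.0 - 62.118.87.255) does not contain 62.114.86.146
  62.115.86.0/23 (62.115.86.0 - 62.115.87.255) does not contain 62.114.86.146
Longest matching prefix is /17 -> interface ens17.

ens17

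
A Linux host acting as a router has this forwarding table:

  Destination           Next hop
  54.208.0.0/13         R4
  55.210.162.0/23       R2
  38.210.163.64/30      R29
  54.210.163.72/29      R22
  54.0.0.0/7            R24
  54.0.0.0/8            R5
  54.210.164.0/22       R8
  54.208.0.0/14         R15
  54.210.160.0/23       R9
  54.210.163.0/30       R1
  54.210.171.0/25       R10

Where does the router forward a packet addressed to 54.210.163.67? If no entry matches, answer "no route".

R15

Routes whose prefix contains 54.210.163.67:
  54.0.0.0/7 (54.0.0.0 - 55.255.255.255) -> R24
  54.0.0.0/8 (54.0.0.0 - 54.255.255.255) -> R5
  54.208.0.0/13 (54.208.0.0 - 54.215.255.255) -> R4
  54.208.0.0/14 (54.208.0.0 - 54.211.255.255) -> R15
More-specific entries that do NOT match:
  38.210.163.64/30 (38.210.163.64 - 38.210.163.67) does not contain 54.210.163.67
  54.210.163.0/30 (54.210.163.0 - 54.210.163.3) does not contain 54.210.163.67
  54.210.163.72/29 (54.210.163.72 - 54.210.163.79) does not contain 54.210.163.67
  54.210.171.0/25 (54.210.171.0 - 54.210.171.127) does not contain 54.210.163.67
  55.210.162.0/23 (55.210.162.0 - 55.210.163.255) does not contain 54.210.163.67
  54.210.160.0/23 (54.210.160.0 - 54.210.161.255) does not contain 54.210.163.67
  54.210.164.0/22 (54.210.164.0 - 54.210.167.255) does not contain 54.210.163.67
Longest matching prefix is /14 -> next hop R15.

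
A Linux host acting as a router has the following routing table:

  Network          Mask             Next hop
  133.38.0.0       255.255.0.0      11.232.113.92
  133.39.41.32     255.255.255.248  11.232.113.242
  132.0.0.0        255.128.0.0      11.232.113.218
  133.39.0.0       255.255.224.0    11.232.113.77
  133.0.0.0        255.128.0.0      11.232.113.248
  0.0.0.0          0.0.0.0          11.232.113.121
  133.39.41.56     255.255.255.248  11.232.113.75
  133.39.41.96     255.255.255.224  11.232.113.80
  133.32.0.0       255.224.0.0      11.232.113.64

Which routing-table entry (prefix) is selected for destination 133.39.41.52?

Entries matching 133.39.41.52:
  0.0.0.0/0 (default, matches everything)
  133.0.0.0/9 (133.0.0.0 - 133.127.255.255)
  133.32.0.0/11 (133.32.0.0 - 133.63.255.255)
Most specific is 133.32.0.0/11.

133.32.0.0/11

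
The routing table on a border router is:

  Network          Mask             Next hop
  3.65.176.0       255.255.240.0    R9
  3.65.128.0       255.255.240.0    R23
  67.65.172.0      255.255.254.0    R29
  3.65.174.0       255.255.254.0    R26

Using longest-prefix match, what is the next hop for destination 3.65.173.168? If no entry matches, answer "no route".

no route

No entry's prefix contains 3.65.173.168; there is no default route.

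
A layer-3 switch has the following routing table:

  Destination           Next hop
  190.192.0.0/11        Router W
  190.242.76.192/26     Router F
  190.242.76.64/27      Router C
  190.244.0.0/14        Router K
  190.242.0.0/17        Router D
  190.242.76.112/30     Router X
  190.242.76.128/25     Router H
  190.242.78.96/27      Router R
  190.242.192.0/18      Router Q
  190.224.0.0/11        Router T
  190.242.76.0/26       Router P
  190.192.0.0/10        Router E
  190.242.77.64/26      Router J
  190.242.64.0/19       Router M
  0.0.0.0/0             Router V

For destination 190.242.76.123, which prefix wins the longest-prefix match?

190.242.64.0/19

Entries matching 190.242.76.123:
  0.0.0.0/0 (default, matches everything)
  190.192.0.0/10 (190.192.0.0 - 190.255.255.255)
  190.224.0.0/11 (190.224.0.0 - 190.255.255.255)
  190.242.0.0/17 (190.242.0.0 - 190.242.127.255)
  190.242.64.0/19 (190.242.64.0 - 190.242.95.255)
Most specific is 190.242.64.0/19.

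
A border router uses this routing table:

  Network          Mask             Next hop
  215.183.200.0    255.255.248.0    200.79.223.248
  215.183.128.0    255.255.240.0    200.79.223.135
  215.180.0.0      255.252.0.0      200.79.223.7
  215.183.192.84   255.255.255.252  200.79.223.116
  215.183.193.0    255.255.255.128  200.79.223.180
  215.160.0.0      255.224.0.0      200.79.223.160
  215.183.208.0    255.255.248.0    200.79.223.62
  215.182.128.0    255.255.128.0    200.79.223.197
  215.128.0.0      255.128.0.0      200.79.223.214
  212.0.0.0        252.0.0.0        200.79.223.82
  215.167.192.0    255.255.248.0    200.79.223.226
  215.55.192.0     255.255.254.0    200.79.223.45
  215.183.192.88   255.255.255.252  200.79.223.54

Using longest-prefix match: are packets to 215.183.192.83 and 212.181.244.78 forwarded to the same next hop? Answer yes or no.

no

215.183.192.83: longest match 215.180.0.0/14 -> 200.79.223.7
212.181.244.78: longest match 212.0.0.0/6 -> 200.79.223.82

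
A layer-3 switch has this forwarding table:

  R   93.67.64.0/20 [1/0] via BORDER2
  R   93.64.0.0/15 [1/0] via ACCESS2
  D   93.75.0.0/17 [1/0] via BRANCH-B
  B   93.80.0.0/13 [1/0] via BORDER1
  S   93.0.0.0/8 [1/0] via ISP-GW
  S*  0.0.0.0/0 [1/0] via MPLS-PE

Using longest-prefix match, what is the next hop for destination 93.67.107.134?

Routes whose prefix contains 93.67.107.134:
  0.0.0.0/0 (default, matches everything) -> MPLS-PE
  93.0.0.0/8 (93.0.0.0 - 93.255.255.255) -> ISP-GW
More-specific entries that do NOT match:
  93.67.64.0/20 (93.67.64.0 - 93.67.79.255) does not contain 93.67.107.134
  93.75.0.0/17 (93.75.0.0 - 93.75.127.255) does not contain 93.67.107.134
  93.64.0.0/15 (93.64.0.0 - 93.65.255.255) does not contain 93.67.107.134
  93.80.0.0/13 (93.80.0.0 - 93.87.255.255) does not contain 93.67.107.134
Longest matching prefix is /8 -> next hop ISP-GW.

ISP-GW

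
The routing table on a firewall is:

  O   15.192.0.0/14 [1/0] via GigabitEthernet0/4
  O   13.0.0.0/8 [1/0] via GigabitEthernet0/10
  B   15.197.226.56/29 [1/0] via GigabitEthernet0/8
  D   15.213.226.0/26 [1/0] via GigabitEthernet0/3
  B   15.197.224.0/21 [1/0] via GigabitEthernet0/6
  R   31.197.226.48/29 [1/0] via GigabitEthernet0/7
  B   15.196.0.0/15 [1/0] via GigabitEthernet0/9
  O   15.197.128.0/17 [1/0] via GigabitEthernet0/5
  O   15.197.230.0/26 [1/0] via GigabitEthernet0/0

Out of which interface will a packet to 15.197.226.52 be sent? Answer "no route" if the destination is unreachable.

GigabitEthernet0/6

Routes whose prefix contains 15.197.226.52:
  15.196.0.0/15 (15.196.0.0 - 15.197.255.255) -> GigabitEthernet0/9
  15.197.128.0/17 (15.197.128.0 - 15.197.255.255) -> GigabitEthernet0/5
  15.197.224.0/21 (15.197.224.0 - 15.197.231.255) -> GigabitEthernet0/6
More-specific entries that do NOT match:
  15.197.226.56/29 (15.197.226.56 - 15.197.226.63) does not contain 15.197.226.52
  31.197.226.48/29 (31.197.226.48 - 31.197.226.55) does not contain 15.197.226.52
  15.213.226.0/26 (15.213.226.0 - 15.213.226.63) does not contain 15.197.226.52
  15.197.230.0/26 (15.197.230.0 - 15.197.230.63) does not contain 15.197.226.52
Longest matching prefix is /21 -> interface GigabitEthernet0/6.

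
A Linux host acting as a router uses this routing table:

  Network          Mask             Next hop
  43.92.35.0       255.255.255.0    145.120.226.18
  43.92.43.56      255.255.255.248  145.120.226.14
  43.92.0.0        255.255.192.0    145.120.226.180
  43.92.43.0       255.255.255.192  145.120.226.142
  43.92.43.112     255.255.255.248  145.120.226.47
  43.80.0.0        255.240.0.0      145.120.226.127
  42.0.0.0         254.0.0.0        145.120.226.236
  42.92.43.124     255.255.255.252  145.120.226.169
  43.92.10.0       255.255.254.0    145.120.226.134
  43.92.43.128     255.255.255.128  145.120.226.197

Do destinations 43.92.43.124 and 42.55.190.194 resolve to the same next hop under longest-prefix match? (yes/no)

no

43.92.43.124: longest match 43.92.0.0/18 -> 145.120.226.180
42.55.190.194: longest match 42.0.0.0/7 -> 145.120.226.236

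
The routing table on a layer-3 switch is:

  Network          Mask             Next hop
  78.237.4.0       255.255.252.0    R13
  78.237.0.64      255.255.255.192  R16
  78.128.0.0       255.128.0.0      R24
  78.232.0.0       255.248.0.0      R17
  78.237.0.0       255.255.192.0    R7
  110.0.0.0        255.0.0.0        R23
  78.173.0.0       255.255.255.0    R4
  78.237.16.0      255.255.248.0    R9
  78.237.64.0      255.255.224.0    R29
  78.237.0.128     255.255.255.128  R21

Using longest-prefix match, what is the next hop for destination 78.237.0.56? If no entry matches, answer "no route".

Routes whose prefix contains 78.237.0.56:
  78.128.0.0/9 (78.128.0.0 - 78.255.255.255) -> R24
  78.232.0.0/13 (78.232.0.0 - 78.239.255.255) -> R17
  78.237.0.0/18 (78.237.0.0 - 78.237.63.255) -> R7
More-specific entries that do NOT match:
  78.237.0.64/26 (78.237.0.64 - 78.237.0.127) does not contain 78.237.0.56
  78.237.0.128/25 (78.237.0.128 - 78.237.0.255) does not contain 78.237.0.56
  78.173.0.0/24 (78.173.0.0 - 78.173.0.255) does not contain 78.237.0.56
  78.237.4.0/22 (78.237.4.0 - 78.237.7.255) does not contain 78.237.0.56
  78.237.16.0/21 (78.237.16.0 - 78.237.23.255) does not contain 78.237.0.56
  78.237.64.0/19 (78.237.64.0 - 78.237.95.255) does not contain 78.237.0.56
Longest matching prefix is /18 -> next hop R7.

R7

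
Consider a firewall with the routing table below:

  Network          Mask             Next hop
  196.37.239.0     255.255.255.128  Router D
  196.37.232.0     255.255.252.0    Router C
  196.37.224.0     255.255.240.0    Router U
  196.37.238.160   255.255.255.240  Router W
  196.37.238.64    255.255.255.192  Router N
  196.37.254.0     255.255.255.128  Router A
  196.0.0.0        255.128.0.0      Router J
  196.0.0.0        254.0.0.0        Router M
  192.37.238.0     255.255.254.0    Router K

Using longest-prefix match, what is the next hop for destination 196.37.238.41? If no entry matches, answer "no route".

Routes whose prefix contains 196.37.238.41:
  196.0.0.0/7 (196.0.0.0 - 197.255.255.255) -> Router M
  196.0.0.0/9 (196.0.0.0 - 196.127.255.255) -> Router J
  196.37.224.0/20 (196.37.224.0 - 196.37.239.255) -> Router U
More-specific entries that do NOT match:
  196.37.238.160/28 (196.37.238.160 - 196.37.238.175) does not contain 196.37.238.41
  196.37.238.64/26 (196.37.238.64 - 196.37.238.127) does not contain 196.37.238.41
  196.37.239.0/25 (196.37.239.0 - 196.37.239.127) does not contain 196.37.238.41
  196.37.254.0/25 (196.37.254.0 - 196.37.254.127) does not contain 196.37.238.41
  192.37.238.0/23 (192.37.238.0 - 192.37.239.255) does not contain 196.37.238.41
  196.37.232.0/22 (196.37.232.0 - 196.37.235.255) does not contain 196.37.238.41
Longest matching prefix is /20 -> next hop Router U.

Router U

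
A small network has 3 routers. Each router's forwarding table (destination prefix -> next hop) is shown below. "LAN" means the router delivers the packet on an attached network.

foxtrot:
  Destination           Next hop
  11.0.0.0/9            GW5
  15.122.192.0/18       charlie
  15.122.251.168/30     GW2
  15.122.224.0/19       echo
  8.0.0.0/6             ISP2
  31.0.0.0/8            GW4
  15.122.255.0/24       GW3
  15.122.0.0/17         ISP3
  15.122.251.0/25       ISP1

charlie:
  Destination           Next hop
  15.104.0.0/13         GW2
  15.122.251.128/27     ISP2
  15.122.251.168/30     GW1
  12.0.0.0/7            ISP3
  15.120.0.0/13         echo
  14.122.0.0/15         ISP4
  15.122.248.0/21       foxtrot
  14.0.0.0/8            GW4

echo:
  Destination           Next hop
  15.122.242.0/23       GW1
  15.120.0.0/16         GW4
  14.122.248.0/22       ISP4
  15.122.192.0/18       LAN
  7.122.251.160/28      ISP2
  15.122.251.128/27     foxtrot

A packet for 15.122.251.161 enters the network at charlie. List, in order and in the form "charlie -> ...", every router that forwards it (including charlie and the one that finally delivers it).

charlie -> foxtrot -> echo

At charlie: longest match for 15.122.251.161 is 15.122.248.0/21 -> foxtrot
At foxtrot: longest match for 15.122.251.161 is 15.122.224.0/19 -> echo
At echo: longest match for 15.122.251.161 is 15.122.192.0/18 -> LAN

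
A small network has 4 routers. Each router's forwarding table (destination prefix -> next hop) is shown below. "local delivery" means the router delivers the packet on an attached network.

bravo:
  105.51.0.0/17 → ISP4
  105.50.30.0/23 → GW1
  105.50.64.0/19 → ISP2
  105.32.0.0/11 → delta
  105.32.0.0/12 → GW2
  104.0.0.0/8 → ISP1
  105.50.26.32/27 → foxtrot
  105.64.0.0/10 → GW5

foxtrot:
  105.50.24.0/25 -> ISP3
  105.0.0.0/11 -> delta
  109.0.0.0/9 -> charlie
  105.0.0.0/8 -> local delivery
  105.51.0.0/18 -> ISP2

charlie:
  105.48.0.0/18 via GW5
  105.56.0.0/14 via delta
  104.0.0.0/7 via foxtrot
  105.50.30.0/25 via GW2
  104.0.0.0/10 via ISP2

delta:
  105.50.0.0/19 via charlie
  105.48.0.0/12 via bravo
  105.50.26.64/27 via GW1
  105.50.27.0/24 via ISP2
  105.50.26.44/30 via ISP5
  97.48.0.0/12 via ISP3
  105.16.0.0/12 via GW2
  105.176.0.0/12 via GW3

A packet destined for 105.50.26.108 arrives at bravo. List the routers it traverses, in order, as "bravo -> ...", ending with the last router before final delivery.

At bravo: longest match for 105.50.26.108 is 105.32.0.0/11 -> delta
At delta: longest match for 105.50.26.108 is 105.50.0.0/19 -> charlie
At charlie: longest match for 105.50.26.108 is 104.0.0.0/7 -> foxtrot
At foxtrot: longest match for 105.50.26.108 is 105.0.0.0/8 -> local delivery

bravo -> delta -> charlie -> foxtrot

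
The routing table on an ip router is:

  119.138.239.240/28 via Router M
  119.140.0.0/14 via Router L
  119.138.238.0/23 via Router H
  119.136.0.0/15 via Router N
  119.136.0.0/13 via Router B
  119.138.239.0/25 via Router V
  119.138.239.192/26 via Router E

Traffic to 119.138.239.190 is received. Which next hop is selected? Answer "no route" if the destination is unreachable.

Router H

Routes whose prefix contains 119.138.239.190:
  119.136.0.0/13 (119.136.0.0 - 119.143.255.255) -> Router B
  119.138.238.0/23 (119.138.238.0 - 119.138.239.255) -> Router H
More-specific entries that do NOT match:
  119.138.239.240/28 (119.138.239.240 - 119.138.239.255) does not contain 119.138.239.190
  119.138.239.192/26 (119.138.239.192 - 119.138.239.255) does not contain 119.138.239.190
  119.138.239.0/25 (119.138.239.0 - 119.138.239.127) does not contain 119.138.239.190
Longest matching prefix is /23 -> next hop Router H.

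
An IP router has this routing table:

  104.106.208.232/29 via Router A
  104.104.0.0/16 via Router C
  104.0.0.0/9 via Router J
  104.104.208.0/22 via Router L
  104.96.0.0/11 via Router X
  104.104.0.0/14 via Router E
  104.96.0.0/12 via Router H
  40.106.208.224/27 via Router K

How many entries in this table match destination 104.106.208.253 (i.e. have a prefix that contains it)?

4

Prefixes containing 104.106.208.253:
  104.0.0.0/9 (104.0.0.0 - 104.127.255.255)
  104.96.0.0/11 (104.96.0.0 - 104.127.255.255)
  104.96.0.0/12 (104.96.0.0 - 104.111.255.255)
  104.104.0.0/14 (104.104.0.0 - 104.107.255.255)
Total matching entries: 4.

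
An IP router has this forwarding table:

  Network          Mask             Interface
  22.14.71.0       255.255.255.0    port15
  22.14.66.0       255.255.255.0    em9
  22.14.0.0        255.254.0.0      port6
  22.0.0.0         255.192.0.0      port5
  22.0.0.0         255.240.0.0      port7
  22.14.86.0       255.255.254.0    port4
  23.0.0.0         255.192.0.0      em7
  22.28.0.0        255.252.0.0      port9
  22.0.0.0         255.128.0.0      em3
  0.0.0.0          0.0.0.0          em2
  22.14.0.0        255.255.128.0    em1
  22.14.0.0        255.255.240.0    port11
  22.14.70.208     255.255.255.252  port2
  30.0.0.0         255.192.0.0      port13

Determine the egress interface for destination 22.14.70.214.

em1

Routes whose prefix contains 22.14.70.214:
  0.0.0.0/0 (default, matches everything) -> em2
  22.0.0.0/9 (22.0.0.0 - 22.127.255.255) -> em3
  22.0.0.0/10 (22.0.0.0 - 22.63.255.255) -> port5
  22.0.0.0/12 (22.0.0.0 - 22.15.255.255) -> port7
  22.14.0.0/15 (22.14.0.0 - 22.15.255.255) -> port6
  22.14.0.0/17 (22.14.0.0 - 22.14.127.255) -> em1
More-specific entries that do NOT match:
  22.14.70.208/30 (22.14.70.208 - 22.14.70.211) does not contain 22.14.70.214
  22.14.71.0/24 (22.14.71.0 - 22.14.71.255) does not contain 22.14.70.214
  22.14.66.0/24 (22.14.66.0 - 22.14.66.255) does not contain 22.14.70.214
  22.14.86.0/23 (22.14.86.0 - 22.14.87.255) does not contain 22.14.70.214
  22.14.0.0/20 (22.14.0.0 - 22.14.15.255) does not contain 22.14.70.214
Longest matching prefix is /17 -> interface em1.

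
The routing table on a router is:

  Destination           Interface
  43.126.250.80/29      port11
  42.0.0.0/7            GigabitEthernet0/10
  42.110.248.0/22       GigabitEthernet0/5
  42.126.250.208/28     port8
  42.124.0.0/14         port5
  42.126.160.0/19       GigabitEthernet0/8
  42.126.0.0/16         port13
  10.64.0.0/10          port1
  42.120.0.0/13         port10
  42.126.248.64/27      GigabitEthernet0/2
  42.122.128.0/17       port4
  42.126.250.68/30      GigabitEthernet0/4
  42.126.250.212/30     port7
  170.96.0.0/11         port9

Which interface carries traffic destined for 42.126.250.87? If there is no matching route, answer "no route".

port13

Routes whose prefix contains 42.126.250.87:
  42.0.0.0/7 (42.0.0.0 - 43.255.255.255) -> GigabitEthernet0/10
  42.120.0.0/13 (42.120.0.0 - 42.127.255.255) -> port10
  42.124.0.0/14 (42.124.0.0 - 42.127.255.255) -> port5
  42.126.0.0/16 (42.126.0.0 - 42.126.255.255) -> port13
More-specific entries that do NOT match:
  42.126.250.68/30 (42.126.250.68 - 42.126.250.71) does not contain 42.126.250.87
  42.126.250.212/30 (42.126.250.212 - 42.126.250.215) does not contain 42.126.250.87
  43.126.250.80/29 (43.126.250.80 - 43.126.250.87) does not contain 42.126.250.87
  42.126.250.208/28 (42.126.250.208 - 42.126.250.223) does not contain 42.126.250.87
  42.126.248.64/27 (42.126.248.64 - 42.126.248.95) does not contain 42.126.250.87
  42.110.248.0/22 (42.110.248.0 - 42.110.251.255) does not contain 42.126.250.87
  42.126.160.0/19 (42.126.160.0 - 42.126.191.255) does not contain 42.126.250.87
  42.122.128.0/17 (42.122.128.0 - 42.122.255.255) does not contain 42.126.250.87
Longest matching prefix is /16 -> interface port13.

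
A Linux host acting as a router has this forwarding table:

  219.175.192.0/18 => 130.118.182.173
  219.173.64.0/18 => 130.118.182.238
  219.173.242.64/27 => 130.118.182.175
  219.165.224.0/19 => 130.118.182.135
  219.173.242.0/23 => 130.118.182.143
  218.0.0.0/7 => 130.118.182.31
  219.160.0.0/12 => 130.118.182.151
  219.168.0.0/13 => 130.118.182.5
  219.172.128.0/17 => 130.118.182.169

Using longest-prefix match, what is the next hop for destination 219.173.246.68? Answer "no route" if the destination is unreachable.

Routes whose prefix contains 219.173.246.68:
  218.0.0.0/7 (218.0.0.0 - 219.255.255.255) -> 130.118.182.31
  219.160.0.0/12 (219.160.0.0 - 219.175.255.255) -> 130.118.182.151
  219.168.0.0/13 (219.168.0.0 - 219.175.255.255) -> 130.118.182.5
More-specific entries that do NOT match:
  219.173.242.64/27 (219.173.242.64 - 219.173.242.95) does not contain 219.173.246.68
  219.173.242.0/23 (219.173.242.0 - 219.173.243.255) does not contain 219.173.246.68
  219.165.224.0/19 (219.165.224.0 - 219.165.255.255) does not contain 219.173.246.68
  219.175.192.0/18 (219.175.192.0 - 219.175.255.255) does not contain 219.173.246.68
  219.173.64.0/18 (219.173.64.0 - 219.173.127.255) does not contain 219.173.246.68
  219.172.128.0/17 (219.172.128.0 - 219.172.255.255) does not contain 219.173.246.68
Longest matching prefix is /13 -> next hop 130.118.182.5.

130.118.182.5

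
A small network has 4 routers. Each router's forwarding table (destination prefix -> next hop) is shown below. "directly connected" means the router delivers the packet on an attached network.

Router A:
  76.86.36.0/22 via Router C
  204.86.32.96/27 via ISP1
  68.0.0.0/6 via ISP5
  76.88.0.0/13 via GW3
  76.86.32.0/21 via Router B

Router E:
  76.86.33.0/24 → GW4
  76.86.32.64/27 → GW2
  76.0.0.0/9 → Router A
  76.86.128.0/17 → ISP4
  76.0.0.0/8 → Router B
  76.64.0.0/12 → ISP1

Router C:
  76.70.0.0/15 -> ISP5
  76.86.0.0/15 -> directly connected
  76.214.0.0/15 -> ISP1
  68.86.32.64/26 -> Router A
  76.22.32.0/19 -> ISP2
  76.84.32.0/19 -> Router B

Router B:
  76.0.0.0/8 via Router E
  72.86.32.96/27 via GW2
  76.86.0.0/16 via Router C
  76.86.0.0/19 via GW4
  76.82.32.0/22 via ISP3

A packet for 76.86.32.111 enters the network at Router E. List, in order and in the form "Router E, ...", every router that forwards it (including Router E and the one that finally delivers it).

At Router E: longest match for 76.86.32.111 is 76.0.0.0/9 -> Router A
At Router A: longest match for 76.86.32.111 is 76.86.32.0/21 -> Router B
At Router B: longest match for 76.86.32.111 is 76.86.0.0/16 -> Router C
At Router C: longest match for 76.86.32.111 is 76.86.0.0/15 -> directly connected

Router E, Router A, Router B, Router C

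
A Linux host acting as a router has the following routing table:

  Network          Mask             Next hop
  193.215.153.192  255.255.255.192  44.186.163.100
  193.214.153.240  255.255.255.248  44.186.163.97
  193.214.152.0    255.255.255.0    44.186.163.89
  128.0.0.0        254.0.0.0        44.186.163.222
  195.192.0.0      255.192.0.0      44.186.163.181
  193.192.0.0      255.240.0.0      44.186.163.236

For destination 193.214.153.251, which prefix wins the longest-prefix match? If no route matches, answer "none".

none

193.214.153.251 is outside every listed prefix and there is no default route.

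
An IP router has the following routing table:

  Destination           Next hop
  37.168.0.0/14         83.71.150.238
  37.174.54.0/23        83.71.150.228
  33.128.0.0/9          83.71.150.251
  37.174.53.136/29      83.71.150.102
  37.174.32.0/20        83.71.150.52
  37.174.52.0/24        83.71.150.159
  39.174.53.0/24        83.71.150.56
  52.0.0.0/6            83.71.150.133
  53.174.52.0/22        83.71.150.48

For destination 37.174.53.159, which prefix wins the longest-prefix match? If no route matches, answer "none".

none

37.174.53.159 is outside every listed prefix and there is no default route.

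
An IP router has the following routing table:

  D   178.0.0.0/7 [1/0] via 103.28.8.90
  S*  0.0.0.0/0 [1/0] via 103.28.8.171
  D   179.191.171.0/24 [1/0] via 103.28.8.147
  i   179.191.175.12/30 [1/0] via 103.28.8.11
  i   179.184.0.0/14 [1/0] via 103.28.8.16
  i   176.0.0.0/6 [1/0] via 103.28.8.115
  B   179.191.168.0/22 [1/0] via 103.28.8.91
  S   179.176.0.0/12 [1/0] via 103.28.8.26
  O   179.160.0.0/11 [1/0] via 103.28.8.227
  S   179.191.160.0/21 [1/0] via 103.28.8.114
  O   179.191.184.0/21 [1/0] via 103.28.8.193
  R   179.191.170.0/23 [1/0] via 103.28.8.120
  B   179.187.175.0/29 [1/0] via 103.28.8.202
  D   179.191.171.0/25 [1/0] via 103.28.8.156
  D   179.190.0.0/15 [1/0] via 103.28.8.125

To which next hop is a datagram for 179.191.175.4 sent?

Routes whose prefix contains 179.191.175.4:
  0.0.0.0/0 (default, matches everything) -> 103.28.8.171
  176.0.0.0/6 (176.0.0.0 - 179.255.255.255) -> 103.28.8.115
  178.0.0.0/7 (178.0.0.0 - 179.255.255.255) -> 103.28.8.90
  179.160.0.0/11 (179.160.0.0 - 179.191.255.255) -> 103.28.8.227
  179.176.0.0/12 (179.176.0.0 - 179.191.255.255) -> 103.28.8.26
  179.190.0.0/15 (179.190.0.0 - 179.191.255.255) -> 103.28.8.125
More-specific entries that do NOT match:
  179.191.175.12/30 (179.191.175.12 - 179.191.175.15) does not contain 179.191.175.4
  179.187.175.0/29 (179.187.175.0 - 179.187.175.7) does not contain 179.191.175.4
  179.191.171.0/25 (179.191.171.0 - 179.191.171.127) does not contain 179.191.175.4
  179.191.171.0/24 (179.191.171.0 - 179.191.171.255) does not contain 179.191.175.4
  179.191.170.0/23 (179.191.170.0 - 179.191.171.255) does not contain 179.191.175.4
  179.191.168.0/22 (179.191.168.0 - 179.191.171.255) does not contain 179.191.175.4
  179.191.160.0/21 (179.191.160.0 - 179.191.167.255) does not contain 179.191.175.4
  179.191.184.0/21 (179.191.184.0 - 179.191.191.255) does not contain 179.191.175.4
Longest matching prefix is /15 -> next hop 103.28.8.125.

103.28.8.125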